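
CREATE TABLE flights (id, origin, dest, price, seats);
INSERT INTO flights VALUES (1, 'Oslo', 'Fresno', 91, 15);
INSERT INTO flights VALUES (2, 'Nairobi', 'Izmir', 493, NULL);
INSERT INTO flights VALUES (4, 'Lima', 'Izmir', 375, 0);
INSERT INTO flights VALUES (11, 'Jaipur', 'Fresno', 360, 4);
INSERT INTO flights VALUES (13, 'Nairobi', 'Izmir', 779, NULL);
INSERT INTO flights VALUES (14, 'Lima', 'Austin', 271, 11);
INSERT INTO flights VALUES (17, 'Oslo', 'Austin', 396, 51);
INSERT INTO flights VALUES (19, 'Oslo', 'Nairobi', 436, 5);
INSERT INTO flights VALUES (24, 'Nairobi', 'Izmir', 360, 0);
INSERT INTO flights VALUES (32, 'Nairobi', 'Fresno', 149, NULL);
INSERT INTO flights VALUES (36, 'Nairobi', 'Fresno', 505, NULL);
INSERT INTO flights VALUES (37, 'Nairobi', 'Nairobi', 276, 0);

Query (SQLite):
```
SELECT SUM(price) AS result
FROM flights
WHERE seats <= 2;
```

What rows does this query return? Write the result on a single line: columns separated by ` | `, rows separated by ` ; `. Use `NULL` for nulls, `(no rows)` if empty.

1011

Rows where seats <= 2 → price values: [375, 360, 276].
SUM of non-NULL values = 1011.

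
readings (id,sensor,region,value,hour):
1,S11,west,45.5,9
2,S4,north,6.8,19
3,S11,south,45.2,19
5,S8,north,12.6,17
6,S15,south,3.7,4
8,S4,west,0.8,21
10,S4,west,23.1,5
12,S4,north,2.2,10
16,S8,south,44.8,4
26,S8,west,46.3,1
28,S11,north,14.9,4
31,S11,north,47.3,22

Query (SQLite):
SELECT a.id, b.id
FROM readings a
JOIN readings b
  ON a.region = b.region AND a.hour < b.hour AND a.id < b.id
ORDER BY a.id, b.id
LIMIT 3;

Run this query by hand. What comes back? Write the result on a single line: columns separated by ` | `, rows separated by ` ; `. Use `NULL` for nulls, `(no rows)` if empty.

1 | 8 ; 2 | 31 ; 5 | 31

Pairs (a,b) with same region, a.hour < b.hour, a.id < b.id.
region groups: north:{2,5,12,28,31} south:{3,6,16} west:{1,8,10,26}
Ordered by (a.id, b.id); first 3.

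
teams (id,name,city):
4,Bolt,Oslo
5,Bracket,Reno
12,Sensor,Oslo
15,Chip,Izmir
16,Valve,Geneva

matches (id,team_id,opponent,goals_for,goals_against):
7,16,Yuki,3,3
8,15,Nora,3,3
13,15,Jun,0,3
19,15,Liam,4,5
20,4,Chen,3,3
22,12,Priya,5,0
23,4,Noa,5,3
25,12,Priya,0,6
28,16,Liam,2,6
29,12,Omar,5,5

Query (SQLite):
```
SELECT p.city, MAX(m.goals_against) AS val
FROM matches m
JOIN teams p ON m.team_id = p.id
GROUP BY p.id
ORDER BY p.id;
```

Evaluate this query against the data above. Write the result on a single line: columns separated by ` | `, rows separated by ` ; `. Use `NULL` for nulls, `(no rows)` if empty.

Oslo | 3 ; Oslo | 6 ; Izmir | 5 ; Geneva | 6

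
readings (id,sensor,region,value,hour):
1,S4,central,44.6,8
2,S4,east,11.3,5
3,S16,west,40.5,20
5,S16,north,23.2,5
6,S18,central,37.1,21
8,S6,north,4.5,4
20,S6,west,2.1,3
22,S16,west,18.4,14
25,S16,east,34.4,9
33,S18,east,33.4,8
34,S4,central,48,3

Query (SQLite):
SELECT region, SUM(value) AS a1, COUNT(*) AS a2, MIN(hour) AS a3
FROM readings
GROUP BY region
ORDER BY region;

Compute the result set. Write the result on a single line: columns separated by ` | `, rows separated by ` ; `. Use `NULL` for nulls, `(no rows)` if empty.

central | 129.7 | 3 | 3 ; east | 79.1 | 3 | 5 ; north | 27.7 | 2 | 4 ; west | 61 | 3 | 3

Group readings by region.
Per group compute: SUM(value), COUNT(*), MIN(hour).
  central: ids {1, 6, 34} → SUM(value)=129.7, COUNT(*)=3, MIN(hour)=3
  east: ids {2, 25, 33} → SUM(value)=79.1, COUNT(*)=3, MIN(hour)=5
  north: ids {5, 8} → SUM(value)=27.7, COUNT(*)=2, MIN(hour)=4
  west: ids {3, 20, 22} → SUM(value)=61, COUNT(*)=3, MIN(hour)=3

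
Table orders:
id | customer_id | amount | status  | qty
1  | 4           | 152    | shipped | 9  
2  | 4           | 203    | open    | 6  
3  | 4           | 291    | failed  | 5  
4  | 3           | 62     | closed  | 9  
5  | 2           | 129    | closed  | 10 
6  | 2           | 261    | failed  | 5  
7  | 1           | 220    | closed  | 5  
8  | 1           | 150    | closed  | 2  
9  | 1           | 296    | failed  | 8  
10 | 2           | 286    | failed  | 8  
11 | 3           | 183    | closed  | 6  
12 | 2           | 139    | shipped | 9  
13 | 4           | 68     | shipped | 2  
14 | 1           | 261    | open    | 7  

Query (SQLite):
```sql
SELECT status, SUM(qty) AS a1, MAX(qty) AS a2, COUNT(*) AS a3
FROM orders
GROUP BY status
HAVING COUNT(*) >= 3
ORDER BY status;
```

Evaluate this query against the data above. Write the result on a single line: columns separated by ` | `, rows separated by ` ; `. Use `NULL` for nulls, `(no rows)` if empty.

Group orders by status.
Per group compute: SUM(qty), MAX(qty), COUNT(*).
HAVING: drop groups with fewer than 3 rows.
  closed: ids {4, 5, 7, 8, 11} → SUM(qty)=32, MAX(qty)=10, COUNT(*)=5
  failed: ids {3, 6, 9, 10} → SUM(qty)=26, MAX(qty)=8, COUNT(*)=4
  open: ids {2, 14} → SUM(qty)=13, MAX(qty)=7, COUNT(*)=2
  shipped: ids {1, 12, 13} → SUM(qty)=20, MAX(qty)=9, COUNT(*)=3

closed | 32 | 10 | 5 ; failed | 26 | 8 | 4 ; shipped | 20 | 9 | 3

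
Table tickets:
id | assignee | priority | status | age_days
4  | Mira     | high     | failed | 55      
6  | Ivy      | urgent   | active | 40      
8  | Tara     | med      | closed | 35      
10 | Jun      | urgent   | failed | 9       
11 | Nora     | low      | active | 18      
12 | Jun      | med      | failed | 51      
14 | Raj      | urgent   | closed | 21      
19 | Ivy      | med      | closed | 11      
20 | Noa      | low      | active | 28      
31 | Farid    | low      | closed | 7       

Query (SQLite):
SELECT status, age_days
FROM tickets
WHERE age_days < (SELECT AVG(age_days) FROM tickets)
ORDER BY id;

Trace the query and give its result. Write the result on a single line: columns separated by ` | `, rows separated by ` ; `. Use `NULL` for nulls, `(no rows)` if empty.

failed | 9 ; active | 18 ; closed | 21 ; closed | 11 ; closed | 7

Scalar subquery: AVG(age_days) over all tickets rows = 27.5.
Keep rows where age_days < that value.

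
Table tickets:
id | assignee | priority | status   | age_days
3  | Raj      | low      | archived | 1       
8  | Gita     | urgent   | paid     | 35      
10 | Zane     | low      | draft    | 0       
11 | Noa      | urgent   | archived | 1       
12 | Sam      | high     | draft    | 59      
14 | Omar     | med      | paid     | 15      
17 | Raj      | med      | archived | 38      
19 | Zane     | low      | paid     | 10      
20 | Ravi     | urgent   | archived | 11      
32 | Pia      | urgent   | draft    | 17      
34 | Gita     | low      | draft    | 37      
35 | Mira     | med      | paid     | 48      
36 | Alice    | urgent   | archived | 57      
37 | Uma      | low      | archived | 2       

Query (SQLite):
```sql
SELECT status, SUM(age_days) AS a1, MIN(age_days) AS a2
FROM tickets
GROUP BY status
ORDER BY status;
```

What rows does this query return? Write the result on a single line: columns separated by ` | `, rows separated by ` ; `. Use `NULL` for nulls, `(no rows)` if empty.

Group tickets by status.
Per group compute: SUM(age_days), MIN(age_days).
  archived: ids {3, 11, 17, 20, 36, 37} → SUM(age_days)=110, MIN(age_days)=1
  draft: ids {10, 12, 32, 34} → SUM(age_days)=113, MIN(age_days)=0
  paid: ids {8, 14, 19, 35} → SUM(age_days)=108, MIN(age_days)=10

archived | 110 | 1 ; draft | 113 | 0 ; paid | 108 | 10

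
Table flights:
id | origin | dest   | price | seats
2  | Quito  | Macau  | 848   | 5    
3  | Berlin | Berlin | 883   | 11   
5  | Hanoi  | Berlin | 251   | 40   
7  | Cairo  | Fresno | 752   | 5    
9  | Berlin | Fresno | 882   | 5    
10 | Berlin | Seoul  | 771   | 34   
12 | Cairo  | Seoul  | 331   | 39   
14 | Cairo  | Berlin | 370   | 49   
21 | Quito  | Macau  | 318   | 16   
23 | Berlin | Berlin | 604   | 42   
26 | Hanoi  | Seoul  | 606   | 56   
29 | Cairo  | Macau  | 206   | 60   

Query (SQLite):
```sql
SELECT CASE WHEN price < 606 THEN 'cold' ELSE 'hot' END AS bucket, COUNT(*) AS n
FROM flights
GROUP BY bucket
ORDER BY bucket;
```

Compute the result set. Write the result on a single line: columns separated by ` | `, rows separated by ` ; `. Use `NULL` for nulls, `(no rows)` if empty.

cold | 6 ; hot | 6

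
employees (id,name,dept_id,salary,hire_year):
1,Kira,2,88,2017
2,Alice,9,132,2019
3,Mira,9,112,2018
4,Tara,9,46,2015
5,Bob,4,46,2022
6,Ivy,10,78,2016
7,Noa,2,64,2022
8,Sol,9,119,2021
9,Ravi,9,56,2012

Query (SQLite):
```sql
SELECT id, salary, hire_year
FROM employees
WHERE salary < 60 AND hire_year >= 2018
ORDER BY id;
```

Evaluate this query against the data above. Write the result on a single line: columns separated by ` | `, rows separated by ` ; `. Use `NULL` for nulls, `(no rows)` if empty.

salary < 60: ids {4, 5, 9}
hire_year >= 2018: ids {2, 3, 5, 7, 8}
Combine with AND.

5 | 46 | 2022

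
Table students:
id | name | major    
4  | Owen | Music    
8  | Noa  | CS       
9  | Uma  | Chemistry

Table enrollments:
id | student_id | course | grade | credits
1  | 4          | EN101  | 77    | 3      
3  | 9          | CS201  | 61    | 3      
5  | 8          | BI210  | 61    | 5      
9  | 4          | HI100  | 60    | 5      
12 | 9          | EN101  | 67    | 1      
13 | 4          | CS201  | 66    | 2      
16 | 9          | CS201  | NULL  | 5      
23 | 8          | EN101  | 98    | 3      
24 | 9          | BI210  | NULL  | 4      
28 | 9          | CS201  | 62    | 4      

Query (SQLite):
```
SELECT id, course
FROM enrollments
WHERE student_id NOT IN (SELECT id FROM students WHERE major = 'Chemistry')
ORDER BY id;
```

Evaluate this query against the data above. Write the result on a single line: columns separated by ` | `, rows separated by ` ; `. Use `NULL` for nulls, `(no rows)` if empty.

1 | EN101 ; 5 | BI210 ; 9 | HI100 ; 13 | CS201 ; 23 | EN101

Inner query: students.id where major = 'Chemistry'.
Outer: keep enrollments rows whose student_id is not in that set.
Inner query → {9}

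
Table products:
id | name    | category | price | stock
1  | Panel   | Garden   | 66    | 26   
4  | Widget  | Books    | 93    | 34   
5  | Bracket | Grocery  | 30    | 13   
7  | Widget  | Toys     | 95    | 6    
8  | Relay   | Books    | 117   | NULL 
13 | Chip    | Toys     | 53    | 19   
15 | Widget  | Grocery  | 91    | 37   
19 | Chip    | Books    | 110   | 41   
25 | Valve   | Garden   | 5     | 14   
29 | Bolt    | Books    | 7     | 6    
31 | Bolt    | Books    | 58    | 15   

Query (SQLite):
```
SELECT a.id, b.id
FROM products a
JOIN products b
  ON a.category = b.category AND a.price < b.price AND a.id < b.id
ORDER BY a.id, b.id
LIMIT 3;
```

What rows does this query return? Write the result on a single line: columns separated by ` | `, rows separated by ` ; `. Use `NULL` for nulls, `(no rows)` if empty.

Pairs (a,b) with same category, a.price < b.price, a.id < b.id.
category groups: Books:{4,8,19,29,31} Garden:{1,25} Grocery:{5,15} Toys:{7,13}
Ordered by (a.id, b.id); first 3.

4 | 8 ; 4 | 19 ; 5 | 15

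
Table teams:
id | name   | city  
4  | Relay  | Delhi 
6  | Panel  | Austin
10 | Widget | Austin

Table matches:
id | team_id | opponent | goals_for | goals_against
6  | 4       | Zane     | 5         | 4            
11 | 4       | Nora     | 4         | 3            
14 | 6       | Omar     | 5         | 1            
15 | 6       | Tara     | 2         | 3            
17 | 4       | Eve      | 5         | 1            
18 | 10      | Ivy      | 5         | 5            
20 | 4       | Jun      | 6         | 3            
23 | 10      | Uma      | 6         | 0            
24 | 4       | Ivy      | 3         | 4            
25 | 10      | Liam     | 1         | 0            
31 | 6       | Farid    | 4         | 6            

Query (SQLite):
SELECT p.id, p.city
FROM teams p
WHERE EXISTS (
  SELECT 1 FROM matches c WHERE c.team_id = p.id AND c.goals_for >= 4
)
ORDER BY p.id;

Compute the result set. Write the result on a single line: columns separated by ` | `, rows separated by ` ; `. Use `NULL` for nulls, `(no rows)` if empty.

For each teams row, check whether any matches with matching team_id has goals_for >= 4.
Keep rows where that is true.

4 | Delhi ; 6 | Austin ; 10 | Austin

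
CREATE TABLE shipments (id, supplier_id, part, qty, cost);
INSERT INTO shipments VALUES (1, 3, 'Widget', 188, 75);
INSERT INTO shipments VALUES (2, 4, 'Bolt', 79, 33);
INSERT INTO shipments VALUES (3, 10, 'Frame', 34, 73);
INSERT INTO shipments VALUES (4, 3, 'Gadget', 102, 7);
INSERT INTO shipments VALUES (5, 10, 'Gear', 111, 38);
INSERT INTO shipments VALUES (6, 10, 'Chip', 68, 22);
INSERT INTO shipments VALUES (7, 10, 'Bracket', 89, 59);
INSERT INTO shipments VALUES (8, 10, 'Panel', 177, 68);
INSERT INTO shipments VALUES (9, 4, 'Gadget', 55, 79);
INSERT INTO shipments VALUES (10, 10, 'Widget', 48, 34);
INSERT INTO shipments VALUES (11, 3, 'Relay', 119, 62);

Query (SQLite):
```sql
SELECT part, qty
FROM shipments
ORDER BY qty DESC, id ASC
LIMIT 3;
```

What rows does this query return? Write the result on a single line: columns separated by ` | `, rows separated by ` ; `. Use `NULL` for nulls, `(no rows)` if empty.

Sort by qty desc, tiebreak id asc: (188, id=1), (177, id=8), (119, id=11), (111, id=5), (102, id=4), (89, id=7) …. Take first 3.

Widget | 188 ; Panel | 177 ; Relay | 119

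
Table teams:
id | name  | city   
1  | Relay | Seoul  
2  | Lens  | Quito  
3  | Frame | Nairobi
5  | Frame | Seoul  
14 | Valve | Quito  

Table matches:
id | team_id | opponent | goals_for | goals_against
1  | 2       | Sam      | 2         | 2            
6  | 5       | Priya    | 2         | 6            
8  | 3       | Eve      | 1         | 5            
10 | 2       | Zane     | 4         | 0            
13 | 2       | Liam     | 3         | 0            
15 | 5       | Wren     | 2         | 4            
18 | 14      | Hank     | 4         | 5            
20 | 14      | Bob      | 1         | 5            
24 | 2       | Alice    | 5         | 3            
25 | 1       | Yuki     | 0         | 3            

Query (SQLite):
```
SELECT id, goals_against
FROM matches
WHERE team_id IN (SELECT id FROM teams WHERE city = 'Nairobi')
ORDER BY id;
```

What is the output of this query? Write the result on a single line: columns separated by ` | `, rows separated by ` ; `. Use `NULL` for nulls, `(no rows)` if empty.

8 | 5

Inner query: teams.id where city = 'Nairobi'.
Outer: keep matches rows whose team_id is in that set.
Inner query → {3}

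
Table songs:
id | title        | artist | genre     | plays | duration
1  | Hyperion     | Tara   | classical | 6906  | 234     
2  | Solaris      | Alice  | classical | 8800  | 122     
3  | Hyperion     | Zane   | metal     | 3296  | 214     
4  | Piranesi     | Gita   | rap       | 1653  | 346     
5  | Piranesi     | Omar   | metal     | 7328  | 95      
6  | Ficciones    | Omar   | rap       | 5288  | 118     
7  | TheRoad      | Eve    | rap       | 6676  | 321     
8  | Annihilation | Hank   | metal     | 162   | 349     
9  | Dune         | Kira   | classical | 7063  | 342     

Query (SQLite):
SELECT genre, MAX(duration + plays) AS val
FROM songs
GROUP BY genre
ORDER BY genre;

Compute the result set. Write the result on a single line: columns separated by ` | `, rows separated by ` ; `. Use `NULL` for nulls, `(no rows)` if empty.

classical | 8922 ; metal | 7423 ; rap | 6997

For each row compute duration + plays.
Group by genre; take MAX of the expression per group.
  classical: ids {1, 2, 9} → MAX(duration + plays)=8922
  metal: ids {3, 5, 8} → MAX(duration + plays)=7423
  rap: ids {4, 6, 7} → MAX(duration + plays)=6997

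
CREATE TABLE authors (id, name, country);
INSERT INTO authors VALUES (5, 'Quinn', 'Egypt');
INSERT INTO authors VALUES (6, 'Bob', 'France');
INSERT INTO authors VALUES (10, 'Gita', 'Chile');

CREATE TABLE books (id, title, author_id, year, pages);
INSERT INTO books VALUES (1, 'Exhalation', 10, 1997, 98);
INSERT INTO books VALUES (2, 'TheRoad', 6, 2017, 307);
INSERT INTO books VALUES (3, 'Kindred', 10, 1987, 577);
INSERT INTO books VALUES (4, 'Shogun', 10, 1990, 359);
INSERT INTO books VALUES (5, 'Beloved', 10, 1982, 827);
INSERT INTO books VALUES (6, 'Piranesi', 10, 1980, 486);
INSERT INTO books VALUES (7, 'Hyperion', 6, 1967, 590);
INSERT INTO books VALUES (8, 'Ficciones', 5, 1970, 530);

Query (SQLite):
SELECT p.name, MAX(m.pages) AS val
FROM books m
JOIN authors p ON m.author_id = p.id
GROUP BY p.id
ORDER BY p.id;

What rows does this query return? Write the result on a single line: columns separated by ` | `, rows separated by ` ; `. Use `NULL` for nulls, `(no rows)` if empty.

Join each books row to its authors via author_id.
Group joined rows by authors.id; compute MAX(m.pages) per group.
  5: ids {8} → MAX(m.pages)=530
  6: ids {2, 7} → MAX(m.pages)=590
  10: ids {1, 3, 4, 5, 6} → MAX(m.pages)=827

Quinn | 530 ; Bob | 590 ; Gita | 827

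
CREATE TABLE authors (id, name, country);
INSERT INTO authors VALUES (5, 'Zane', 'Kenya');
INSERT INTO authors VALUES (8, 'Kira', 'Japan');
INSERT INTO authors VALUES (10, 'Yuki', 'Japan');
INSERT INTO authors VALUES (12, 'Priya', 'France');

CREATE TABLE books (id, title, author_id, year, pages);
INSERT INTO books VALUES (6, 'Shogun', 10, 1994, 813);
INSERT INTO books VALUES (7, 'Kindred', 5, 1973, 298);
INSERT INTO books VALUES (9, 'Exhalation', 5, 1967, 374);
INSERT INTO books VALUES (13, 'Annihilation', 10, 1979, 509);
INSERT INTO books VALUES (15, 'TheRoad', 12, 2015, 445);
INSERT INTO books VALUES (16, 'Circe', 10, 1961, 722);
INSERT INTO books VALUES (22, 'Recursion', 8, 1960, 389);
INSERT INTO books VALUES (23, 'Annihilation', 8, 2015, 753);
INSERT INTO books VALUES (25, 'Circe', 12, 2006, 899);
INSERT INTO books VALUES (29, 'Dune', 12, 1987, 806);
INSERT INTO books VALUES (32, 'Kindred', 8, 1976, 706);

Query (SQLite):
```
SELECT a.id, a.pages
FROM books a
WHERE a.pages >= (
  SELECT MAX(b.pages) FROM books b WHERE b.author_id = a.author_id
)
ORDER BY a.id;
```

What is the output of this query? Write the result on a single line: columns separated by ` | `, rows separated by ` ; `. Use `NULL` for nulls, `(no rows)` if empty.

6 | 813 ; 9 | 374 ; 23 | 753 ; 25 | 899

For each books row a, compute MAX(pages) over rows sharing a.author_id.
Keep row a if a.pages >= that per-group MAX.
  author_id=5: MAX(pages) = 374
  author_id=8: MAX(pages) = 753
  author_id=10: MAX(pages) = 813
  author_id=12: MAX(pages) = 899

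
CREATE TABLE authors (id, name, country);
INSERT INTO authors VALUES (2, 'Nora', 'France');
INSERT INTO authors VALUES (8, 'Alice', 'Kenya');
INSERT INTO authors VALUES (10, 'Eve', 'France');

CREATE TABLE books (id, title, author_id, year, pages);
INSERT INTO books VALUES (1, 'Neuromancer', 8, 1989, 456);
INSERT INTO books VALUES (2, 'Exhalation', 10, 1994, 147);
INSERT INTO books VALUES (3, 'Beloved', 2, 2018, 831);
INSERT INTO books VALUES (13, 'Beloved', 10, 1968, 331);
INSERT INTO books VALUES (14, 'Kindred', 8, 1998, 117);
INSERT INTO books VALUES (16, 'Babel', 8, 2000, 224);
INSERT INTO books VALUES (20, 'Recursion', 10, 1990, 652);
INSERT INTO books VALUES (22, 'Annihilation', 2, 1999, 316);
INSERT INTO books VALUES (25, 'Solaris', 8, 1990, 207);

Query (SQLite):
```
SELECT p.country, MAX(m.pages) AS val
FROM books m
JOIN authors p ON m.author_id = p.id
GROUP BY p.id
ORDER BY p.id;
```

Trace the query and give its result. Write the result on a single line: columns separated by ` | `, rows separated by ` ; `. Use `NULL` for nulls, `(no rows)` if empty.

France | 831 ; Kenya | 456 ; France | 652

Join each books row to its authors via author_id.
Group joined rows by authors.id; compute MAX(m.pages) per group.
  2: ids {3, 22} → MAX(m.pages)=831
  8: ids {1, 14, 16, 25} → MAX(m.pages)=456
  10: ids {2, 13, 20} → MAX(m.pages)=652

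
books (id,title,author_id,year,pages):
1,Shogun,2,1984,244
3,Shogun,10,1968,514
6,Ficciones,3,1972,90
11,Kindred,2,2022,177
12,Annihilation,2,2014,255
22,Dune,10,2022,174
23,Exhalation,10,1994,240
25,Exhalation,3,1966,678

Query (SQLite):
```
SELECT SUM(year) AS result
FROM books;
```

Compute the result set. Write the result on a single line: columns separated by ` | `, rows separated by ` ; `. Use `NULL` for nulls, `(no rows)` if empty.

15942

All year values: [1984, 1968, 1972, 2022, 2014, 2022, 1994, 1966].
SUM of non-NULL values = 15942.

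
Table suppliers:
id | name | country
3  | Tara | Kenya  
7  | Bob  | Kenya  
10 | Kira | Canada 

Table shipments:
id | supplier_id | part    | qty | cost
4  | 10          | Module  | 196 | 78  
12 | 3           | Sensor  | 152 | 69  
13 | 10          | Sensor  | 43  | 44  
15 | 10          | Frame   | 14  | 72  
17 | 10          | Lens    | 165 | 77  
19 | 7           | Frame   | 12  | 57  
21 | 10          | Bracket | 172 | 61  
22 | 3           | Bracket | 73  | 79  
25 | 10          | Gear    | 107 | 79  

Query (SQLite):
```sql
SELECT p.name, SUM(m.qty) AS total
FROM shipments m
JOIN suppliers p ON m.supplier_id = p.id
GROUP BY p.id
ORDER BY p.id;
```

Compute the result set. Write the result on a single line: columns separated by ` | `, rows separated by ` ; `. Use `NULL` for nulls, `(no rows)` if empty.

Join each shipments row to its suppliers via supplier_id.
Group joined rows by suppliers.id; compute SUM(m.qty) per group.
  3: ids {12, 22} → SUM(m.qty)=225
  7: ids {19} → SUM(m.qty)=12
  10: ids {4, 13, 15, 17, 21, 25} → SUM(m.qty)=697

Tara | 225 ; Bob | 12 ; Kira | 697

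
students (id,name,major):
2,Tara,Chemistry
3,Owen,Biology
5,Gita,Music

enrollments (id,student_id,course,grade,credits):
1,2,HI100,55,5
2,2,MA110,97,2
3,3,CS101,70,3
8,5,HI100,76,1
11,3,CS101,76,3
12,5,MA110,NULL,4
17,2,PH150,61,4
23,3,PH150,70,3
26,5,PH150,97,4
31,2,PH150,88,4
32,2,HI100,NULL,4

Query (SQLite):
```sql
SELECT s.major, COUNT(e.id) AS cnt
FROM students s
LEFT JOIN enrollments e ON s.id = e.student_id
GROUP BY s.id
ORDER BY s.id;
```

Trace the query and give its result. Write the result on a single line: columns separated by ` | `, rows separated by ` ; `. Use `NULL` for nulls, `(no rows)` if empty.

Chemistry | 5 ; Biology | 3 ; Music | 3

LEFT JOIN keeps every students row; unmatched ones get NULL for enrollments columns.
Group by students.id and compute COUNT(e.id). COUNT(col) of an all-NULL group is 0.
  2: ids {1, 2, 17, 31, 32} → COUNT(e.id)=5
  3: ids {3, 11, 23} → COUNT(e.id)=3
  5: ids {8, 12, 26} → COUNT(e.id)=3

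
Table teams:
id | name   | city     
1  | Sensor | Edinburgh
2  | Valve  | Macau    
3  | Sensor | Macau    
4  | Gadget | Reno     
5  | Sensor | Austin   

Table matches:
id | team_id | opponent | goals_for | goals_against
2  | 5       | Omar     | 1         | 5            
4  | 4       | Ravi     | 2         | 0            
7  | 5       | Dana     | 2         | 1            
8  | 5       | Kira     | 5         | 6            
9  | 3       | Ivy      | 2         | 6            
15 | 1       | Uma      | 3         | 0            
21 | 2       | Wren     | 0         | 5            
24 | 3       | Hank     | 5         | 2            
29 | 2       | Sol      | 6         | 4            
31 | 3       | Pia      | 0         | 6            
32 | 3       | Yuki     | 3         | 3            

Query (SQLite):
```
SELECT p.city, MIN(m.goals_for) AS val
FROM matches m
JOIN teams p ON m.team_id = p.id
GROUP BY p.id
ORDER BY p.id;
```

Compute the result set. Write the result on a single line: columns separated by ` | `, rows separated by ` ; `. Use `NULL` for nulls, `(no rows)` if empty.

Edinburgh | 3 ; Macau | 0 ; Macau | 0 ; Reno | 2 ; Austin | 1

Join each matches row to its teams via team_id.
Group joined rows by teams.id; compute MIN(m.goals_for) per group.
  1: ids {15} → MIN(m.goals_for)=3
  2: ids {21, 29} → MIN(m.goals_for)=0
  3: ids {9, 24, 31, 32} → MIN(m.goals_for)=0
  4: ids {4} → MIN(m.goals_for)=2
  5: ids {2, 7, 8} → MIN(m.goals_for)=1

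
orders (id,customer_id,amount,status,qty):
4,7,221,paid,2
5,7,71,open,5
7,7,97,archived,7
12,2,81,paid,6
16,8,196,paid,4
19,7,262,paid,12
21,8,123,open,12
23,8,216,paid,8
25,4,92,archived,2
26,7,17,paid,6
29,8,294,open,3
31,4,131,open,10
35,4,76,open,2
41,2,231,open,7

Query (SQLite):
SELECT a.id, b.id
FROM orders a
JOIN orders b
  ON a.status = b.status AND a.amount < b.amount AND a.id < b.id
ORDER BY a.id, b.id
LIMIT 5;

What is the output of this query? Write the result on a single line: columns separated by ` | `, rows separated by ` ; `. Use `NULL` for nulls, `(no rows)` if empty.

4 | 19 ; 5 | 21 ; 5 | 29 ; 5 | 31 ; 5 | 35

Pairs (a,b) with same status, a.amount < b.amount, a.id < b.id.
status groups: archived:{7,25} open:{5,21,29,31,35,41} paid:{4,12,16,19,23,26}
Ordered by (a.id, b.id); first 5.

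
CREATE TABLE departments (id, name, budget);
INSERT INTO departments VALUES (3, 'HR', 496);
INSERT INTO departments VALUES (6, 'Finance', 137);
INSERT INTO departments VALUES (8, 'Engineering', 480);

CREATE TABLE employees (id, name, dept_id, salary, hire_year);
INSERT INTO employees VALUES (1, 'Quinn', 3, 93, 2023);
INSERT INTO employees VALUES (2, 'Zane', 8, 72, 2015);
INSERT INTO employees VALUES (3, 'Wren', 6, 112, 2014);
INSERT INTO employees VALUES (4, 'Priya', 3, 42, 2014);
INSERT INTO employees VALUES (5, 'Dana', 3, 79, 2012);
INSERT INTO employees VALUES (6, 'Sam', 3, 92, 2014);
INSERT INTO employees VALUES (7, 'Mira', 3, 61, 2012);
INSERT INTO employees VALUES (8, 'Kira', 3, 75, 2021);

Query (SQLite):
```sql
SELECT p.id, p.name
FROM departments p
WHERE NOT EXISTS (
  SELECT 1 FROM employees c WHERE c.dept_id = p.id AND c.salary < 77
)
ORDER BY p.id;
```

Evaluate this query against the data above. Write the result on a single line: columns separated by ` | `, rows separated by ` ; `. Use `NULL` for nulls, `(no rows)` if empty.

6 | Finance

For each departments row, check whether any employees with matching dept_id has salary < 77.
Keep rows where that is false.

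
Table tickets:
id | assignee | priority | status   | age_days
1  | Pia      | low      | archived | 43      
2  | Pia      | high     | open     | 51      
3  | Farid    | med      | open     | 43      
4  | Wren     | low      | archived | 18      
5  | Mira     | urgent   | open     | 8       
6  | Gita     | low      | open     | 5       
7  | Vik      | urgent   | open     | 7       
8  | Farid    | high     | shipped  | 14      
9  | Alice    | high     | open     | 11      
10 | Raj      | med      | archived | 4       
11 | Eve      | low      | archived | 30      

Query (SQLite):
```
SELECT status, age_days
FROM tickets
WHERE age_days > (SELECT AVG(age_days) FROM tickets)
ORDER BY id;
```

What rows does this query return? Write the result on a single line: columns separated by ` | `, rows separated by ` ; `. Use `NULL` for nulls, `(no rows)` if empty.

archived | 43 ; open | 51 ; open | 43 ; archived | 30

Scalar subquery: AVG(age_days) over all tickets rows = 21.272727 (≈; comparison uses full precision).
Keep rows where age_days > that value.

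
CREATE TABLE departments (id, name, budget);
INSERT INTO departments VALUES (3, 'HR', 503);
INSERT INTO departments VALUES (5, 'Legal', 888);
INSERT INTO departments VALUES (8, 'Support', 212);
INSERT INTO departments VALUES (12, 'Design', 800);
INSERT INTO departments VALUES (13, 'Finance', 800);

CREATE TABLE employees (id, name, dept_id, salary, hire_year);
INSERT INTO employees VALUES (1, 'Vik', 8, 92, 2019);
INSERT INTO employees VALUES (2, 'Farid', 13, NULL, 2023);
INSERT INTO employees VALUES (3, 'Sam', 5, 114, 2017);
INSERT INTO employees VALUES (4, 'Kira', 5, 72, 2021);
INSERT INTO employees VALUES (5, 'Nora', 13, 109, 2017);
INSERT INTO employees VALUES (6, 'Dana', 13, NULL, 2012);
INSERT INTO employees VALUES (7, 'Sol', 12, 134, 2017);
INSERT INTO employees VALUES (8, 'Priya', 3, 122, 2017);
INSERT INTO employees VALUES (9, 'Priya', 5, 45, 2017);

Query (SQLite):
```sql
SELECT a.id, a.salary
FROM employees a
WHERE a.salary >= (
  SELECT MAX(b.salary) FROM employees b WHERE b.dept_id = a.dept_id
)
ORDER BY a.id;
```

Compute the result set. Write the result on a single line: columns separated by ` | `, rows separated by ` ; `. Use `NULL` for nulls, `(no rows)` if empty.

1 | 92 ; 3 | 114 ; 5 | 109 ; 7 | 134 ; 8 | 122

For each employees row a, compute MAX(salary) over rows sharing a.dept_id.
Keep row a if a.salary >= that per-group MAX.
  dept_id=3: MAX(salary) = 122
  dept_id=5: MAX(salary) = 114
  dept_id=8: MAX(salary) = 92
  dept_id=12: MAX(salary) = 134
  dept_id=13: MAX(salary) = 109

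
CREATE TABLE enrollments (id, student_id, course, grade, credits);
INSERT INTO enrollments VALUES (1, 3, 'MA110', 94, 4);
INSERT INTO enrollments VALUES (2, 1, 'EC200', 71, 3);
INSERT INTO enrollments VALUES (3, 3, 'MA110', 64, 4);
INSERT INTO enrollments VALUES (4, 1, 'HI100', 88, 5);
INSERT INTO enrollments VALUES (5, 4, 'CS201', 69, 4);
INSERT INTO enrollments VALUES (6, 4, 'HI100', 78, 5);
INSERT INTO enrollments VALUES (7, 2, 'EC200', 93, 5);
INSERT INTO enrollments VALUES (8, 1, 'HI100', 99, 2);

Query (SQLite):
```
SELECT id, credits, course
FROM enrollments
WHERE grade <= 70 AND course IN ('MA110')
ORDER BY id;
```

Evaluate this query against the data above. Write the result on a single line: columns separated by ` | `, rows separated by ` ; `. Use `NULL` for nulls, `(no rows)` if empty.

grade <= 70: ids {3, 5}
course IN ('MA110'): ids {1, 3}
Combine with AND.

3 | 4 | MA110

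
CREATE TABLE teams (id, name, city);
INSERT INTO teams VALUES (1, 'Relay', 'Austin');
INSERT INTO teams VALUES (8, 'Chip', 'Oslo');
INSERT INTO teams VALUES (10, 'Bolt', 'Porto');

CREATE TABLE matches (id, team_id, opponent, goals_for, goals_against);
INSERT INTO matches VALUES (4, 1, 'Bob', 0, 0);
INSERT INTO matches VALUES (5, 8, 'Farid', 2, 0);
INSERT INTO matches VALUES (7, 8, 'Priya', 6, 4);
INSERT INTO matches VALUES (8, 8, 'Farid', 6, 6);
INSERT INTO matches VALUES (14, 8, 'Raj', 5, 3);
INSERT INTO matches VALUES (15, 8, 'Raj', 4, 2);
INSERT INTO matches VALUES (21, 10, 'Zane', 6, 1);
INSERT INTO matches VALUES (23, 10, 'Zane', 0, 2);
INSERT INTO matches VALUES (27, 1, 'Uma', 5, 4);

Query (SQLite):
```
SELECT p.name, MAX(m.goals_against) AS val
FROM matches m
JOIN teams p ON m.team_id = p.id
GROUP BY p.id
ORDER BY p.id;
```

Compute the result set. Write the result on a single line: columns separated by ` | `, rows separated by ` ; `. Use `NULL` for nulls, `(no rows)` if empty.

Join each matches row to its teams via team_id.
Group joined rows by teams.id; compute MAX(m.goals_against) per group.
  1: ids {4, 27} → MAX(m.goals_against)=4
  8: ids {5, 7, 8, 14, 15} → MAX(m.goals_against)=6
  10: ids {21, 23} → MAX(m.goals_against)=2

Relay | 4 ; Chip | 6 ; Bolt | 2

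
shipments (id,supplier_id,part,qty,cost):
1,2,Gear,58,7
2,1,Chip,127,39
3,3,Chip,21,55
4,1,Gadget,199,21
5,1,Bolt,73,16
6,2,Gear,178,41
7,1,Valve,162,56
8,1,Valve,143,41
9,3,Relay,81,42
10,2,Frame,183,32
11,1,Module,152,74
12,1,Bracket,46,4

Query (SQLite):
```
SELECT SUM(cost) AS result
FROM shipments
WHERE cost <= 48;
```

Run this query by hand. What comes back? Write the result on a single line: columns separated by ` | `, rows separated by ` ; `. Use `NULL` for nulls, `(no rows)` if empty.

Rows where cost <= 48 → cost values: [7, 39, 21, 16, 41, 41, 42, 32, 4].
SUM of non-NULL values = 243.

243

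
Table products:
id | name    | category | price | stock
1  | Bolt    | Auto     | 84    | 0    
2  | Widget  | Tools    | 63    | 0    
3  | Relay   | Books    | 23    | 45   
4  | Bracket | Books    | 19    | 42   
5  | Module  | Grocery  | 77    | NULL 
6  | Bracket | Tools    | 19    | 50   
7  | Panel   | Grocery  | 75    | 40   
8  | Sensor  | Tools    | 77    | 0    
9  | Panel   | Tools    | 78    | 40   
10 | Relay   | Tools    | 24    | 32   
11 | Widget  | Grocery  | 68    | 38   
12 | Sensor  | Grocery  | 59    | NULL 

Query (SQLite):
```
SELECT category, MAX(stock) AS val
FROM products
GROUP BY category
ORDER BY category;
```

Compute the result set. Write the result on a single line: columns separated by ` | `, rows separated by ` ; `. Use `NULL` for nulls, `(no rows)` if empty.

Partition products by category; compute MAX(stock) within each group.
  Auto: ids {1} → MAX(stock)=0
  Books: ids {3, 4} → MAX(stock)=45
  Grocery: ids {5, 7, 11, 12} → MAX(stock)=40
  Tools: ids {2, 6, 8, 9, 10} → MAX(stock)=50

Auto | 0 ; Books | 45 ; Grocery | 40 ; Tools | 50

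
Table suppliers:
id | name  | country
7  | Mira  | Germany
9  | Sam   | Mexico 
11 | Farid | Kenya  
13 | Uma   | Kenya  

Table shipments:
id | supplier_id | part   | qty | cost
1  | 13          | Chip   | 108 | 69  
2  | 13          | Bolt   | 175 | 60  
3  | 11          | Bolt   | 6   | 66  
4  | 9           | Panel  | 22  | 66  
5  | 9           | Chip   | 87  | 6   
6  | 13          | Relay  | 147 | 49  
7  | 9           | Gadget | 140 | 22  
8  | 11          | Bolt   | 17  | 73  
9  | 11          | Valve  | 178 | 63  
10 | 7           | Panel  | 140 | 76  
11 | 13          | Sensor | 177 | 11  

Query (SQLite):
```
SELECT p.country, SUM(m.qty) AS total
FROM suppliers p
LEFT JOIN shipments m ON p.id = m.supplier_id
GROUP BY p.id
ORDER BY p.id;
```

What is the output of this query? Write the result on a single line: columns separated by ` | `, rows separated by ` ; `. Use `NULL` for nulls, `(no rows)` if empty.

Germany | 140 ; Mexico | 249 ; Kenya | 201 ; Kenya | 607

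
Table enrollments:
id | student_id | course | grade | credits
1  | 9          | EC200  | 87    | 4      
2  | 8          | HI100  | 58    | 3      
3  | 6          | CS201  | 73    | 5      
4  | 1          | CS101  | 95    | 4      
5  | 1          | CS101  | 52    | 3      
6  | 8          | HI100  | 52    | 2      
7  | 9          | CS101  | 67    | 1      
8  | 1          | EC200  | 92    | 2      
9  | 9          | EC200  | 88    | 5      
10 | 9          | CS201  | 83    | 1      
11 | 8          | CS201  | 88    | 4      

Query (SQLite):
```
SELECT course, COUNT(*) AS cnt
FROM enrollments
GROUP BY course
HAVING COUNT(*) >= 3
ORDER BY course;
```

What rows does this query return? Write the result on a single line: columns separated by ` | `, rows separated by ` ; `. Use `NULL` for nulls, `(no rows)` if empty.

Partition enrollments by course; compute COUNT(*) within each group.
HAVING: keep groups with count ≥ 3.
  CS101: ids {4, 5, 7} → COUNT(*)=3
  CS201: ids {3, 10, 11} → COUNT(*)=3
  EC200: ids {1, 8, 9} → COUNT(*)=3
  HI100: ids {2, 6} → COUNT(*)=2

CS101 | 3 ; CS201 | 3 ; EC200 | 3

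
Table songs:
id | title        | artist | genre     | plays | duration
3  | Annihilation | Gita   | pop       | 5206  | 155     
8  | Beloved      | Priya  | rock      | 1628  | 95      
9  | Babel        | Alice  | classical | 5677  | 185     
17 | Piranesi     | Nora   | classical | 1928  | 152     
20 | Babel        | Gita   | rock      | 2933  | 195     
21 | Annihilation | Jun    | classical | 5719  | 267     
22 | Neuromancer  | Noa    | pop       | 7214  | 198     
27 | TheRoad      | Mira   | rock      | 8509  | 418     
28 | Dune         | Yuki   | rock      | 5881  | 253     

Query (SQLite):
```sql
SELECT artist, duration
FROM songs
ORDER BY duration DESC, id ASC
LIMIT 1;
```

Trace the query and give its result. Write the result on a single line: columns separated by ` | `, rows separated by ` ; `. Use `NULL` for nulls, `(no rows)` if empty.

Sort by duration desc, tiebreak id asc: (418, id=27), (267, id=21), (253, id=28), (198, id=22) …. Take first 1.

Mira | 418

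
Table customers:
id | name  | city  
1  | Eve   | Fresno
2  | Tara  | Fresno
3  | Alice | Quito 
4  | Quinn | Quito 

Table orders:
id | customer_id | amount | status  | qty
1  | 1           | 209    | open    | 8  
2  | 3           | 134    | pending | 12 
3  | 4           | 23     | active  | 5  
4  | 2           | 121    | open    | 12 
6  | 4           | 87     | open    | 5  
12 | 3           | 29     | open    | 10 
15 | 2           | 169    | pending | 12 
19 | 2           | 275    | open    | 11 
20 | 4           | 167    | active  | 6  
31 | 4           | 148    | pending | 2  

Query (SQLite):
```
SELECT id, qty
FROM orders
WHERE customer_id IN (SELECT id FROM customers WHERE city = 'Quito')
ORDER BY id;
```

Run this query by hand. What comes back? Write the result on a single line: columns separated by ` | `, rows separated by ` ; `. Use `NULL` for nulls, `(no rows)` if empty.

2 | 12 ; 3 | 5 ; 6 | 5 ; 12 | 10 ; 20 | 6 ; 31 | 2

Inner query: customers.id where city = 'Quito'.
Outer: keep orders rows whose customer_id is in that set.
Inner query → {3, 4}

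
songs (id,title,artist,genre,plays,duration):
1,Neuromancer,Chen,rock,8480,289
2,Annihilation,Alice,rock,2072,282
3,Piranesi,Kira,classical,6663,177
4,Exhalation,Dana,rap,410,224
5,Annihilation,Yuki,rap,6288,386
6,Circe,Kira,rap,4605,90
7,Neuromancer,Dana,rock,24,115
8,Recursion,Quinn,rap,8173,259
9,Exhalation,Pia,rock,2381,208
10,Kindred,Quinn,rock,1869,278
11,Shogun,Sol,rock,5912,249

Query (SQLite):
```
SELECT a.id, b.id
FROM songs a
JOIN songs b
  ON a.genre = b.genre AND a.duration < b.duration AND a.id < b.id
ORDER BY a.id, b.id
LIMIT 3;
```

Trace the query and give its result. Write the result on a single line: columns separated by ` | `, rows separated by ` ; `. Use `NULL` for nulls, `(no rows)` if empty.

4 | 5 ; 4 | 8 ; 6 | 8

Pairs (a,b) with same genre, a.duration < b.duration, a.id < b.id.
genre groups: classical:{3} rap:{4,5,6,8} rock:{1,2,7,9,10,11}
Ordered by (a.id, b.id); first 3.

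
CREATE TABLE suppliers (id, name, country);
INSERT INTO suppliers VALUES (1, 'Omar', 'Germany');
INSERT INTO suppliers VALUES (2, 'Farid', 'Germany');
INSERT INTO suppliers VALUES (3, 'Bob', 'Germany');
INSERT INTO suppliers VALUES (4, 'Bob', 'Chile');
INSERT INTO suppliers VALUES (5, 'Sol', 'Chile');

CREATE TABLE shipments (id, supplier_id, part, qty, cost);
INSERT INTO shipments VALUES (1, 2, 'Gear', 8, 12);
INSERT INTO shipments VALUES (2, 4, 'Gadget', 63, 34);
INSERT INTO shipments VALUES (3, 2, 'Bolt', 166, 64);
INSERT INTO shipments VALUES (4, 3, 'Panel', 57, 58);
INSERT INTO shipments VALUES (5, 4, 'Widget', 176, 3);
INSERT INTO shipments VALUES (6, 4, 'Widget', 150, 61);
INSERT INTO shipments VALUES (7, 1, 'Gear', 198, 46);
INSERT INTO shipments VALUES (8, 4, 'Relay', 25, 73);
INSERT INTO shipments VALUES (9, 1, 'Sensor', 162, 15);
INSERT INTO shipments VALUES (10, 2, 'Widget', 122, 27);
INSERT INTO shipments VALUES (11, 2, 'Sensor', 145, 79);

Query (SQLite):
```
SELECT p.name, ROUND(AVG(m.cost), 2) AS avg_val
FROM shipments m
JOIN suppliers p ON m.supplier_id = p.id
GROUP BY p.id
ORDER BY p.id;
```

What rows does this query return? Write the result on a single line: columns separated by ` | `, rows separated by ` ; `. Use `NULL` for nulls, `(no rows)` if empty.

Omar | 30.5 ; Farid | 45.5 ; Bob | 58 ; Bob | 42.75

Join each shipments row to its suppliers via supplier_id.
Group joined rows by suppliers.id; compute ROUND(AVG(m.cost), 2) per group.
  1: ids {7, 9} → ROUND(AVG(m.cost), 2)=30.5
  2: ids {1, 3, 10, 11} → ROUND(AVG(m.cost), 2)=45.5
  3: ids {4} → ROUND(AVG(m.cost), 2)=58
  4: ids {2, 5, 6, 8} → ROUND(AVG(m.cost), 2)=42.75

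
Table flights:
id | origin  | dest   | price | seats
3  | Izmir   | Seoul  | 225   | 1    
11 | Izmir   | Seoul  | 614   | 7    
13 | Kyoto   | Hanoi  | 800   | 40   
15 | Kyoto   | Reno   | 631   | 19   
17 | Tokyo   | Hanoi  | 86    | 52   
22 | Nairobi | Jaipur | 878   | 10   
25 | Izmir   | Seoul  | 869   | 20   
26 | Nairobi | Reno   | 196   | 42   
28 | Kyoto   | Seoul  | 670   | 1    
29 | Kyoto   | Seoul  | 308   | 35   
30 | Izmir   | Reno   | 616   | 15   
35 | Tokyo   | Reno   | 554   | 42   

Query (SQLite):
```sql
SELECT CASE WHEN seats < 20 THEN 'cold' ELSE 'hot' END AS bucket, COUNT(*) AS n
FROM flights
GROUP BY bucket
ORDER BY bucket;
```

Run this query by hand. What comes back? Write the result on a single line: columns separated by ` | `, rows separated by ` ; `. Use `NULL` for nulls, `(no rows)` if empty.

cold | 6 ; hot | 6

Bucket rows by seats < 20 → 'cold' else 'hot'; count each bucket.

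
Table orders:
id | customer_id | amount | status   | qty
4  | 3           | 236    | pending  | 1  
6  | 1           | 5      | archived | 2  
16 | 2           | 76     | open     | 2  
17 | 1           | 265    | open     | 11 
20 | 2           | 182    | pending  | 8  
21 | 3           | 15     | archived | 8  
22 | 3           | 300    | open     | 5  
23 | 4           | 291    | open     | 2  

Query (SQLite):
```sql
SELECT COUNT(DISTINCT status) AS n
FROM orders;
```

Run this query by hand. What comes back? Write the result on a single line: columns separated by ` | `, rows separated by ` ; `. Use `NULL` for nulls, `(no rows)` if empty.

3

Count distinct non-NULL status values.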